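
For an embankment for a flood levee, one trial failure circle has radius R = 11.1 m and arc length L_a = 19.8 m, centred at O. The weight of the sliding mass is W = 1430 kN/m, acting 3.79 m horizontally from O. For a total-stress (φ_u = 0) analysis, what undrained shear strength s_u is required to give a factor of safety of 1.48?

FS = s_u·L_a·R / (W·d), so s_u = FS·W·d / (L_a·R).
s_u = 1.48·1430·3.79 / (19.80·11.1) = 8021.2 / 219.78 = 36.50 kPa

s_u = 36.5 kPa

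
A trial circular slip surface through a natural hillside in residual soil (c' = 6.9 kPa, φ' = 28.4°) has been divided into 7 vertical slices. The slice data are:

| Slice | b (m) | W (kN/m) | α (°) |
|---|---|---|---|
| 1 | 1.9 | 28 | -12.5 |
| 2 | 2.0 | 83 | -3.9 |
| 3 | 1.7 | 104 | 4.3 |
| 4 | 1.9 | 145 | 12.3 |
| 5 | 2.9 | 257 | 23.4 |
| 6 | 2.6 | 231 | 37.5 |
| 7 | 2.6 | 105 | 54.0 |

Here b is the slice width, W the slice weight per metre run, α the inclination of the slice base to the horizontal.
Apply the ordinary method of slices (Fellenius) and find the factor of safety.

FS = 1.63

Ordinary method of slices: FS = Σ[c'·Δl_i + (W_i cosα_i)·tanφ'] / Σ W_i sinα_i, with Δl_i = b_i / cosα_i.
Slice 1: Δl = 1.9/cos(-12.5°) = 1.946 m; N'_1 = 28·cos(-12.5°) = 27.3; c'Δl = 13.43; W sinα = -6.1
Slice 2: Δl = 2.0/cos(-3.9°) = 2.005 m; N'_2 = 83·cos(-3.9°) = 82.8; c'Δl = 13.83; W sinα = -5.6
Slice 3: Δl = 1.7/cos4.3° = 1.705 m; N'_3 = 104·cos4.3° = 103.7; c'Δl = 11.76; W sinα = 7.8
Slice 4: Δl = 1.9/cos12.3° = 1.945 m; N'_4 = 145·cos12.3° = 141.7; c'Δl = 13.42; W sinα = 30.9
Slice 5: Δl = 2.9/cos23.4° = 3.160 m; N'_5 = 257·cos23.4° = 235.9; c'Δl = 21.80; W sinα = 102.1
Slice 6: Δl = 2.6/cos37.5° = 3.277 m; N'_6 = 231·cos37.5° = 183.3; c'Δl = 22.61; W sinα = 140.6
Slice 7: Δl = 2.6/cos54.0° = 4.423 m; N'_7 = 105·cos54.0° = 61.7; c'Δl = 30.52; W sinα = 84.9
Σc'Δl = 127.4 kN/m; ΣN' = 836.4 kN/m; ΣW sinα = 354.6 kN/m
Resisting = 127.4 + 836.4·tan28.4° = 127.4 + 452.2 = 579.6 kN/m
FS = 579.6 / 354.6 = 1.634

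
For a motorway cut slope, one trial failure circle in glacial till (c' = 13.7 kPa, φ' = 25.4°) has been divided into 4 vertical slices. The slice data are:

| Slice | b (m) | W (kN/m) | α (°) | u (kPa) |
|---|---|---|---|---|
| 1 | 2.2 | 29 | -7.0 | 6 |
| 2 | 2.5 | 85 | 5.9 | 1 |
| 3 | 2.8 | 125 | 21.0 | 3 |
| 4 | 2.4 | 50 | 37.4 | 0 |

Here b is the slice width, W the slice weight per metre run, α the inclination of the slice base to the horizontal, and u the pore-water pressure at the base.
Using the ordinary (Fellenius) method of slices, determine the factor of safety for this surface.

FS = 3.28

Ordinary method of slices: FS = Σ[c'·Δl_i + (W_i cosα_i − u_i·Δl_i)·tanφ'] / Σ W_i sinα_i, with Δl_i = b_i / cosα_i.
Slice 1: Δl = 2.2/cos(-7.0°) = 2.217 m; N'_1 = 29·cos(-7.0°) − 6·2.217 = 15.5; c'Δl = 30.37; W sinα = -3.5
Slice 2: Δl = 2.5/cos5.9° = 2.513 m; N'_2 = 85·cos5.9° − 1·2.513 = 82.0; c'Δl = 34.43; W sinα = 8.7
Slice 3: Δl = 2.8/cos21.0° = 2.999 m; N'_3 = 125·cos21.0° − 3·2.999 = 107.7; c'Δl = 41.09; W sinα = 44.8
Slice 4: Δl = 2.4/cos37.4° = 3.021 m; N'_4 = 50·cos37.4° − 0·3.021 = 39.7; c'Δl = 41.39; W sinα = 30.4
Σc'Δl = 147.3 kN/m; ΣN' = 244.9 kN/m; ΣW sinα = 80.4 kN/m
Resisting = 147.3 + 244.9·tan25.4° = 147.3 + 116.3 = 263.6 kN/m
FS = 263.6 / 80.4 = 3.280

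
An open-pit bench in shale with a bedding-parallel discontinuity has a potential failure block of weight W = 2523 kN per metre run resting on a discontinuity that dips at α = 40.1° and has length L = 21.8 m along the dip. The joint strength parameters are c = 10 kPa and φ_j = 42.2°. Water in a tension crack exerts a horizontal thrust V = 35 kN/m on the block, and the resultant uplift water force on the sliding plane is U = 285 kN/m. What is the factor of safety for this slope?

Resolving the block weight along and normal to the plane and applying the Mohr–Coulomb strength on the joint:
N' = W cosα − U − V sinα = 2523·cos40.1° − 285 − 35·sin40.1° = 1622.4 kN/m
Driving force T = W sinα + V cosα = 2523·sin40.1° + 35·cos40.1° = 1651.9 kN/m
Resisting force R = c·L + N'·tanφ_j = 10·21.8 + 1622.4·tan42.2° = 218.0 + 1471.1 = 1689.1 kN/m
FS = R / T = 1689.1 / 1651.9 = 1.022

FS = 1.02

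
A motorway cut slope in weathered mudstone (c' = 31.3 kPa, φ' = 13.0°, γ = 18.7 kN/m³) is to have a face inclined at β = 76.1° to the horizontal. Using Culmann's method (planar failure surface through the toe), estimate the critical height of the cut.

H_c = 11.56 m

Culmann's analysis gives the critical failure plane at α_cr = (β + φ')/2 = (76.1 + 13.0)/2 = 44.5°, and the critical height
H_c = (4c'/γ) · sinβ cosφ' / [1 − cos(β − φ')]
    = (4·31.3/18.7) · sin76.1°·cos13.0° / [1 − cos(63.1°)]
    = 6.695 · 0.9707·0.9744 / [1 − 0.4524]
    = 6.695 · 0.9458 / 0.5476
    = 11.56 m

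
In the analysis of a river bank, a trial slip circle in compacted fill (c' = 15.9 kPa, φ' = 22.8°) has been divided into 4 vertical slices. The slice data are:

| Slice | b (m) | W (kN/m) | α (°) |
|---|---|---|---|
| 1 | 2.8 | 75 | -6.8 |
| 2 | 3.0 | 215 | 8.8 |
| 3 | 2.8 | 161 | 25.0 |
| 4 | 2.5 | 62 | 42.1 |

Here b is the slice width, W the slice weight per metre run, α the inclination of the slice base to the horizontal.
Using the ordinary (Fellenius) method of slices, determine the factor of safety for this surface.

Ordinary method of slices: FS = Σ[c'·Δl_i + (W_i cosα_i)·tanφ'] / Σ W_i sinα_i, with Δl_i = b_i / cosα_i.
Slice 1: Δl = 2.8/cos(-6.8°) = 2.820 m; N'_1 = 75·cos(-6.8°) = 74.5; c'Δl = 44.84; W sinα = -8.9
Slice 2: Δl = 3.0/cos8.8° = 3.036 m; N'_2 = 215·cos8.8° = 212.5; c'Δl = 48.27; W sinα = 32.9
Slice 3: Δl = 2.8/cos25.0° = 3.089 m; N'_3 = 161·cos25.0° = 145.9; c'Δl = 49.12; W sinα = 68.0
Slice 4: Δl = 2.5/cos42.1° = 3.369 m; N'_4 = 62·cos42.1° = 46.0; c'Δl = 53.57; W sinα = 41.6
Σc'Δl = 195.8 kN/m; ΣN' = 478.9 kN/m; ΣW sinα = 133.6 kN/m
Resisting = 195.8 + 478.9·tan22.8° = 195.8 + 201.3 = 397.1 kN/m
FS = 397.1 / 133.6 = 2.972

FS = 2.97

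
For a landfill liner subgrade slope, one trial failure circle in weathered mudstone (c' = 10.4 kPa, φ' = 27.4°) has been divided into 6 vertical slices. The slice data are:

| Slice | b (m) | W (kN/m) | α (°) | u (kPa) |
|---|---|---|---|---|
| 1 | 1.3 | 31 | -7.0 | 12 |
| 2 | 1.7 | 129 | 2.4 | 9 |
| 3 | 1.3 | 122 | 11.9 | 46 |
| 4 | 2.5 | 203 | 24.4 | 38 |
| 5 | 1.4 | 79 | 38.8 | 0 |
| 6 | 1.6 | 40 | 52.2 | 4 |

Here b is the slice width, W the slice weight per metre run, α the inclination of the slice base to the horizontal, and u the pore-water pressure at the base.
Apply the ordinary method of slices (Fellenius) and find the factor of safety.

FS = 1.55

Ordinary method of slices: FS = Σ[c'·Δl_i + (W_i cosα_i − u_i·Δl_i)·tanφ'] / Σ W_i sinα_i, with Δl_i = b_i / cosα_i.
Slice 1: Δl = 1.3/cos(-7.0°) = 1.310 m; N'_1 = 31·cos(-7.0°) − 12·1.310 = 15.1; c'Δl = 13.62; W sinα = -3.8
Slice 2: Δl = 1.7/cos2.4° = 1.701 m; N'_2 = 129·cos2.4° − 9·1.701 = 113.6; c'Δl = 17.70; W sinα = 5.4
Slice 3: Δl = 1.3/cos11.9° = 1.329 m; N'_3 = 122·cos11.9° − 46·1.329 = 58.3; c'Δl = 13.82; W sinα = 25.2
Slice 4: Δl = 2.5/cos24.4° = 2.745 m; N'_4 = 203·cos24.4° − 38·2.745 = 80.6; c'Δl = 28.55; W sinα = 83.9
Slice 5: Δl = 1.4/cos38.8° = 1.796 m; N'_5 = 79·cos38.8° − 0·1.796 = 61.6; c'Δl = 18.68; W sinα = 49.5
Slice 6: Δl = 1.6/cos52.2° = 2.611 m; N'_6 = 40·cos52.2° − 4·2.611 = 14.1; c'Δl = 27.15; W sinα = 31.6
Σc'Δl = 119.5 kN/m; ΣN' = 343.1 kN/m; ΣW sinα = 191.7 kN/m
Resisting = 119.5 + 343.1·tan27.4° = 119.5 + 177.8 = 297.4 kN/m
FS = 297.4 / 191.7 = 1.551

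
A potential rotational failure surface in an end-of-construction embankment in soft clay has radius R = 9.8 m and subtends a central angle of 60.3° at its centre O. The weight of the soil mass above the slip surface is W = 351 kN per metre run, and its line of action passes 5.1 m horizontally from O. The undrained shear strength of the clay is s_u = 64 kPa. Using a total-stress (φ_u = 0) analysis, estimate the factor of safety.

FS = 3.61

Taking moments about the centre O, the resisting moment is provided by the undrained shear strength acting along the arc:
Arc length L_a = R·θ = 9.8·(60.3°·π/180) = 9.8·1.0524 = 10.31 m
M_R = s_u·L_a·R = 64·10.31·9.8 = 6468.8 kN·m/m
M_D = W·d = 351·5.1 = 1790.1 kN·m/m
FS = M_R / M_D = 6468.8 / 1790.1 = 3.614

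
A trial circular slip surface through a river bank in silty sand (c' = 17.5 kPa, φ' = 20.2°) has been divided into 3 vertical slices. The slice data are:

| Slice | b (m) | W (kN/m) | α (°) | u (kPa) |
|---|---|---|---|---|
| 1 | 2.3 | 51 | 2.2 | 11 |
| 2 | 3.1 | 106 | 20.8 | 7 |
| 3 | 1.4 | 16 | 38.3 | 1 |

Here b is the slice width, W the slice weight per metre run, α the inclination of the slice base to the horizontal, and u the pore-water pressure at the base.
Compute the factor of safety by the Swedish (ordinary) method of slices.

FS = 3.45

Ordinary method of slices: FS = Σ[c'·Δl_i + (W_i cosα_i − u_i·Δl_i)·tanφ'] / Σ W_i sinα_i, with Δl_i = b_i / cosα_i.
Slice 1: Δl = 2.3/cos2.2° = 2.302 m; N'_1 = 51·cos2.2° − 11·2.302 = 25.6; c'Δl = 40.28; W sinα = 2.0
Slice 2: Δl = 3.1/cos20.8° = 3.316 m; N'_2 = 106·cos20.8° − 7·3.316 = 75.9; c'Δl = 58.03; W sinα = 37.6
Slice 3: Δl = 1.4/cos38.3° = 1.784 m; N'_3 = 16·cos38.3° − 1·1.784 = 10.8; c'Δl = 31.22; W sinα = 9.9
Σc'Δl = 129.5 kN/m; ΣN' = 112.3 kN/m; ΣW sinα = 49.5 kN/m
Resisting = 129.5 + 112.3·tan20.2° = 129.5 + 41.3 = 170.8 kN/m
FS = 170.8 / 49.5 = 3.450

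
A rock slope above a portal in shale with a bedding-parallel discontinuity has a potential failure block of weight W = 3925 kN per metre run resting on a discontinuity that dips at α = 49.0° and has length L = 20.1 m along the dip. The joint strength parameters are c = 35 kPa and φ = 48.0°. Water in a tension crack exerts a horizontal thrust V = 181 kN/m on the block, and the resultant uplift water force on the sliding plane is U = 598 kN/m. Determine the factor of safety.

FS = 0.89

Resolving the block weight along and normal to the plane and applying the Mohr–Coulomb strength on the joint:
N' = W cosα − U − V sinα = 3925·cos49.0° − 598 − 181·sin49.0° = 1840.4 kN/m
Driving force T = W sinα + V cosα = 3925·sin49.0° + 181·cos49.0° = 3081.0 kN/m
Resisting force R = c·L + N'·tanφ = 35·20.1 + 1840.4·tan48.0° = 703.5 + 2044.0 = 2747.5 kN/m
FS = R / T = 2747.5 / 3081.0 = 0.892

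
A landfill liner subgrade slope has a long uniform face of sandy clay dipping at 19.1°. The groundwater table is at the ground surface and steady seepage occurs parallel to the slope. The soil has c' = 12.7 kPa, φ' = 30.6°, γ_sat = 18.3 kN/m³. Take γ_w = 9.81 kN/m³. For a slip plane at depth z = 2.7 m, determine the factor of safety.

FS = 1.62

With seepage parallel to the slope and the water table at the surface, the effective normal stress on the slip plane uses the buoyant unit weight γ' = γ_sat − γ_w while the driving shear stress uses γ_sat:
FS = [c' + γ' z cos²β tanφ'] / [γ_sat z sinβ cosβ]
γ' = 18.3 − 9.81 = 8.49 kN/m³
Numerator = 12.7 + 8.49·2.7·cos²19.1°·tan30.6° = 12.7 + 8.49·2.7·0.8929·0.5914 = 24.805 kPa
Denominator = 18.3·2.7·sin19.1°·cos19.1° = 18.3·2.7·0.3272·0.9449 = 15.278 kPa
FS = 24.805 / 15.278 = 1.624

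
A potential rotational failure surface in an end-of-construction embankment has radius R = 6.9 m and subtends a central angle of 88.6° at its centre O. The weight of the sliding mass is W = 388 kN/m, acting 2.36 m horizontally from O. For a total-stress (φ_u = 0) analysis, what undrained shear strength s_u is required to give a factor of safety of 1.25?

s_u = 15.5 kPa

FS = s_u·L_a·R / (W·d), so s_u = FS·W·d / (L_a·R).
Arc length L_a = R·θ = 6.9·(88.6°·π/180) = 6.9·1.5464 = 10.67 m
s_u = 1.25·388·2.36 / (10.67·6.9) = 1144.6 / 73.62 = 15.55 kPa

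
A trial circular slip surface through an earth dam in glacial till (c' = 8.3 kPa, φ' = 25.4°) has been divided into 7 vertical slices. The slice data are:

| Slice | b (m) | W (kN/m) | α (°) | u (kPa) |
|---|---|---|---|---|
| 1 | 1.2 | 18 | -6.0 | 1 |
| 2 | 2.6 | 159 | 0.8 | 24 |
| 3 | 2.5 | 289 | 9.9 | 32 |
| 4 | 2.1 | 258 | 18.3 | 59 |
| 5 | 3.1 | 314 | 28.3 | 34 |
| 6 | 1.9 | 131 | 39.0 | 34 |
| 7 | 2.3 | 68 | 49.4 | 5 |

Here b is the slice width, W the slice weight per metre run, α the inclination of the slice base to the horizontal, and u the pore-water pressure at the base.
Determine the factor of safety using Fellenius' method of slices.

FS = 1.09

Ordinary method of slices: FS = Σ[c'·Δl_i + (W_i cosα_i − u_i·Δl_i)·tanφ'] / Σ W_i sinα_i, with Δl_i = b_i / cosα_i.
Slice 1: Δl = 1.2/cos(-6.0°) = 1.207 m; N'_1 = 18·cos(-6.0°) − 1·1.207 = 16.7; c'Δl = 10.01; W sinα = -1.9
Slice 2: Δl = 2.6/cos0.8° = 2.600 m; N'_2 = 159·cos0.8° − 24·2.600 = 96.6; c'Δl = 21.58; W sinα = 2.2
Slice 3: Δl = 2.5/cos9.9° = 2.538 m; N'_3 = 289·cos9.9° − 32·2.538 = 203.5; c'Δl = 21.06; W sinα = 49.7
Slice 4: Δl = 2.1/cos18.3° = 2.212 m; N'_4 = 258·cos18.3° − 59·2.212 = 114.5; c'Δl = 18.36; W sinα = 81.0
Slice 5: Δl = 3.1/cos28.3° = 3.521 m; N'_5 = 314·cos28.3° − 34·3.521 = 156.8; c'Δl = 29.22; W sinα = 148.9
Slice 6: Δl = 1.9/cos39.0° = 2.445 m; N'_6 = 131·cos39.0° − 34·2.445 = 18.7; c'Δl = 20.29; W sinα = 82.4
Slice 7: Δl = 2.3/cos49.4° = 3.534 m; N'_7 = 68·cos49.4° − 5·3.534 = 26.6; c'Δl = 29.33; W sinα = 51.6
Σc'Δl = 149.9 kN/m; ΣN' = 633.2 kN/m; ΣW sinα = 414.0 kN/m
Resisting = 149.9 + 633.2·tan25.4° = 149.9 + 300.7 = 450.6 kN/m
FS = 450.6 / 414.0 = 1.088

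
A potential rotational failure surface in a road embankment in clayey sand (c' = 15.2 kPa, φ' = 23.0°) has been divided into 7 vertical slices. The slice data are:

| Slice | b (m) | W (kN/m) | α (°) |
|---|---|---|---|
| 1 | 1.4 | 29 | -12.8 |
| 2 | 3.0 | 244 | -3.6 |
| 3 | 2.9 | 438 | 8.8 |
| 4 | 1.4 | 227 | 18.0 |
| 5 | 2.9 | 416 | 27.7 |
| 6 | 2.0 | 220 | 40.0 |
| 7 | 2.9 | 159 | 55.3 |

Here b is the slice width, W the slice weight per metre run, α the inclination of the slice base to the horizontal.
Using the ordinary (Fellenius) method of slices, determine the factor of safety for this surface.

Ordinary method of slices: FS = Σ[c'·Δl_i + (W_i cosα_i)·tanφ'] / Σ W_i sinα_i, with Δl_i = b_i / cosα_i.
Slice 1: Δl = 1.4/cos(-12.8°) = 1.436 m; N'_1 = 29·cos(-12.8°) = 28.3; c'Δl = 21.82; W sinα = -6.4
Slice 2: Δl = 3.0/cos(-3.6°) = 3.006 m; N'_2 = 244·cos(-3.6°) = 243.5; c'Δl = 45.69; W sinα = -15.3
Slice 3: Δl = 2.9/cos8.8° = 2.935 m; N'_3 = 438·cos8.8° = 432.8; c'Δl = 44.61; W sinα = 67.0
Slice 4: Δl = 1.4/cos18.0° = 1.472 m; N'_4 = 227·cos18.0° = 215.9; c'Δl = 22.38; W sinα = 70.1
Slice 5: Δl = 2.9/cos27.7° = 3.275 m; N'_5 = 416·cos27.7° = 368.3; c'Δl = 49.79; W sinα = 193.4
Slice 6: Δl = 2.0/cos40.0° = 2.611 m; N'_6 = 220·cos40.0° = 168.5; c'Δl = 39.68; W sinα = 141.4
Slice 7: Δl = 2.9/cos55.3° = 5.094 m; N'_7 = 159·cos55.3° = 90.5; c'Δl = 77.43; W sinα = 130.7
Σc'Δl = 301.4 kN/m; ΣN' = 1547.9 kN/m; ΣW sinα = 580.9 kN/m
Resisting = 301.4 + 1547.9·tan23.0° = 301.4 + 657.0 = 958.4 kN/m
FS = 958.4 / 580.9 = 1.650

FS = 1.65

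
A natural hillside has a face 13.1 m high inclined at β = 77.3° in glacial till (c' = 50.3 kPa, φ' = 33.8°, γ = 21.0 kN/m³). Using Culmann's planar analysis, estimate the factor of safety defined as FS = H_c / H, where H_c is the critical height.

H_c = (4c'/γ) · sinβ cosφ' / [1 − cos(β − φ')]
    = (4·50.3/21.0) · sin77.3°·cos33.8° / [1 − cos43.5°]
    = 9.581 · 0.8107 / 0.2746 = 28.28 m
FS = H_c / H = 28.28 / 13.1 = 2.159

FS = 2.16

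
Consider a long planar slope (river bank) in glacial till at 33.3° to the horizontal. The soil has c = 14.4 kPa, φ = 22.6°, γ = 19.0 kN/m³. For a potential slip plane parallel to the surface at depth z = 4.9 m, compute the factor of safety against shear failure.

For an infinite slope with a slip plane parallel to the surface (no pore pressure): FS = [c + γz cos²β tanφ] / [γz sinβ cosβ].
γz = 19.0·4.9 = 93.10 kN/m²
Numerator = 14.4 + 93.10·cos²33.3°·tan22.6° = 14.4 + 93.10·0.6986·0.4163 = 41.472 kPa
Denominator = 93.10·sin33.3°·cos33.3° = 93.10·0.5490·0.8358 = 42.721 kPa
FS = 41.472 / 42.721 = 0.971

FS = 0.97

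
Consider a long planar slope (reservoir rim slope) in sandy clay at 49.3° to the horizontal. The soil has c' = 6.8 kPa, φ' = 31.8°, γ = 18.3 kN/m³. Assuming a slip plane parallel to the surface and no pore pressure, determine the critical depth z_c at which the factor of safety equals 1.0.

Setting FS = 1.00 in FS = [c' + γz cos²β tanφ'] / [γz sinβ cosβ] and solving for z:
z = c' / [γ cosβ (FS·sinβ − cosβ·tanφ')]
  = 6.8 / [18.3·cos49.3°·(1.00·sin49.3° − cos49.3°·tan31.8°)]
  = 6.8 / [18.3·0.6521·(1.00·0.7581 − 0.6521·0.6200)]
  = 6.8 / 4.2222 = 1.611 m

z_c = 1.61 m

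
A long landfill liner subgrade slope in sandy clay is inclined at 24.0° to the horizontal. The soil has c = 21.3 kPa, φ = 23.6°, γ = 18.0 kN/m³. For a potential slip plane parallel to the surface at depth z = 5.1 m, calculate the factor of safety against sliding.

FS = 1.61

For an infinite slope with a slip plane parallel to the surface (no pore pressure): FS = [c + γz cos²β tanφ] / [γz sinβ cosβ].
γz = 18.0·5.1 = 91.80 kN/m²
Numerator = 21.3 + 91.80·cos²24.0°·tan23.6° = 21.3 + 91.80·0.8346·0.4369 = 54.771 kPa
Denominator = 91.80·sin24.0°·cos24.0° = 91.80·0.4067·0.9135 = 34.110 kPa
FS = 54.771 / 34.110 = 1.606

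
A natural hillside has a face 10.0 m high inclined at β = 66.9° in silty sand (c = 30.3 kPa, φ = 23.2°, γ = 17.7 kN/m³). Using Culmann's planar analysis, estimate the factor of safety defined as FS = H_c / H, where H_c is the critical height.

FS = 2.09

H_c = (4c/γ) · sinβ cosφ / [1 − cos(β − φ)]
    = (4·30.3/17.7) · sin66.9°·cos23.2° / [1 − cos43.7°]
    = 6.847 · 0.8454 / 0.2770 = 20.90 m
FS = H_c / H = 20.90 / 10.0 = 2.090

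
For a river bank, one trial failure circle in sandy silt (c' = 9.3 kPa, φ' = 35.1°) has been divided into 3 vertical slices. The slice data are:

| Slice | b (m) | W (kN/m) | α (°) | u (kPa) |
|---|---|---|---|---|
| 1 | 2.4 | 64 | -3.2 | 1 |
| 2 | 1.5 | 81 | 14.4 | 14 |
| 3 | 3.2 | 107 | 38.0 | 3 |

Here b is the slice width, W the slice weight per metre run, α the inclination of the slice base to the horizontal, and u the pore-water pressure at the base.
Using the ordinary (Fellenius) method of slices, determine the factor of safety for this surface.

Ordinary method of slices: FS = Σ[c'·Δl_i + (W_i cosα_i − u_i·Δl_i)·tanφ'] / Σ W_i sinα_i, with Δl_i = b_i / cosα_i.
Slice 1: Δl = 2.4/cos(-3.2°) = 2.404 m; N'_1 = 64·cos(-3.2°) − 1·2.404 = 61.5; c'Δl = 22.35; W sinα = -3.6
Slice 2: Δl = 1.5/cos14.4° = 1.549 m; N'_2 = 81·cos14.4° − 14·1.549 = 56.8; c'Δl = 14.40; W sinα = 20.1
Slice 3: Δl = 3.2/cos38.0° = 4.061 m; N'_3 = 107·cos38.0° − 3·4.061 = 72.1; c'Δl = 37.77; W sinα = 65.9
Σc'Δl = 74.5 kN/m; ΣN' = 190.4 kN/m; ΣW sinα = 82.4 kN/m
Resisting = 74.5 + 190.4·tan35.1° = 74.5 + 133.8 = 208.3 kN/m
FS = 208.3 / 82.4 = 2.527

FS = 2.53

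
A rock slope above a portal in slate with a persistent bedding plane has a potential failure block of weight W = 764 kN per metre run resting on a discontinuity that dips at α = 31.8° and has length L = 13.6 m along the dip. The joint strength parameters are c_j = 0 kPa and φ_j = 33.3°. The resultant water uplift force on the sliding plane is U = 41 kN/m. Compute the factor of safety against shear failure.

Resolving the block weight along and normal to the plane and applying the Mohr–Coulomb strength on the joint:
N' = W cosα − U = 764·cos31.8° − 41 = 608.3 kN/m
Driving force T = W sinα = 764·sin31.8° = 402.6 kN/m
Resisting force R = c_j·L + N'·tanφ_j = 0·13.6 + 608.3·tan33.3° = 0.0 + 399.6 = 399.6 kN/m
FS = R / T = 399.6 / 402.6 = 0.993

FS = 0.99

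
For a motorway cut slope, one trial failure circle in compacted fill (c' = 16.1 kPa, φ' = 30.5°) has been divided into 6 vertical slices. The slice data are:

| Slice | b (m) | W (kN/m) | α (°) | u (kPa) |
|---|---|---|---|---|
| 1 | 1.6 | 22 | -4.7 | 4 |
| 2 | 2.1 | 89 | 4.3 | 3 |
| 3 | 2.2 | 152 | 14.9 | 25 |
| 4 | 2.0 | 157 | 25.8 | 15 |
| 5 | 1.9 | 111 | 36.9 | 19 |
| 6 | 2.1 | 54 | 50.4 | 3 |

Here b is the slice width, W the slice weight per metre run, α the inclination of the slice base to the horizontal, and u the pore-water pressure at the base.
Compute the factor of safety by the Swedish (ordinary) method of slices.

FS = 1.99

Ordinary method of slices: FS = Σ[c'·Δl_i + (W_i cosα_i − u_i·Δl_i)·tanφ'] / Σ W_i sinα_i, with Δl_i = b_i / cosα_i.
Slice 1: Δl = 1.6/cos(-4.7°) = 1.605 m; N'_1 = 22·cos(-4.7°) − 4·1.605 = 15.5; c'Δl = 25.85; W sinα = -1.8
Slice 2: Δl = 2.1/cos4.3° = 2.106 m; N'_2 = 89·cos4.3° − 3·2.106 = 82.4; c'Δl = 33.91; W sinα = 6.7
Slice 3: Δl = 2.2/cos14.9° = 2.277 m; N'_3 = 152·cos14.9° − 25·2.277 = 90.0; c'Δl = 36.65; W sinα = 39.1
Slice 4: Δl = 2.0/cos25.8° = 2.221 m; N'_4 = 157·cos25.8° − 15·2.221 = 108.0; c'Δl = 35.77; W sinα = 68.3
Slice 5: Δl = 1.9/cos36.9° = 2.376 m; N'_5 = 111·cos36.9° − 19·2.376 = 43.6; c'Δl = 38.25; W sinα = 66.6
Slice 6: Δl = 2.1/cos50.4° = 3.295 m; N'_6 = 54·cos50.4° − 3·3.295 = 24.5; c'Δl = 53.04; W sinα = 41.6
Σc'Δl = 223.5 kN/m; ΣN' = 364.1 kN/m; ΣW sinα = 220.5 kN/m
Resisting = 223.5 + 364.1·tan30.5° = 223.5 + 214.5 = 437.9 kN/m
FS = 437.9 / 220.5 = 1.986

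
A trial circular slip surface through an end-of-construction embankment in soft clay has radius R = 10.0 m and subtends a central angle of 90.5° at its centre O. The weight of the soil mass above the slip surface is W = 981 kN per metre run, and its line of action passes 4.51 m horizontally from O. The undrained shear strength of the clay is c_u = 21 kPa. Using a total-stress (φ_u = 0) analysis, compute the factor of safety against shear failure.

FS = 0.75

Taking moments about the centre O, the resisting moment is provided by the undrained shear strength acting along the arc:
Arc length L_a = R·θ = 10.0·(90.5°·π/180) = 10.0·1.5795 = 15.80 m
M_R = c_u·L_a·R = 21·15.80·10.0 = 3317.0 kN·m/m
M_D = W·d = 981·4.51 = 4424.3 kN·m/m
FS = M_R / M_D = 3317.0 / 4424.3 = 0.750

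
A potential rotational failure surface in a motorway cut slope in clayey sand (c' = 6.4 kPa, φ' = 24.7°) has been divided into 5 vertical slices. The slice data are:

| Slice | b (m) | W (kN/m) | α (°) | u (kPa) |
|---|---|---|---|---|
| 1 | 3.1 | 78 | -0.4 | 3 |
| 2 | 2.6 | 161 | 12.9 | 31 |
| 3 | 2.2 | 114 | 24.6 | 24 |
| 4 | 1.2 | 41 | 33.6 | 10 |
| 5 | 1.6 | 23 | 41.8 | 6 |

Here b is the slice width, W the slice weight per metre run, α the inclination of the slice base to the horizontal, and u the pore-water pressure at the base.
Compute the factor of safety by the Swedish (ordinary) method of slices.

FS = 1.43

Ordinary method of slices: FS = Σ[c'·Δl_i + (W_i cosα_i − u_i·Δl_i)·tanφ'] / Σ W_i sinα_i, with Δl_i = b_i / cosα_i.
Slice 1: Δl = 3.1/cos(-0.4°) = 3.100 m; N'_1 = 78·cos(-0.4°) − 3·3.100 = 68.7; c'Δl = 19.84; W sinα = -0.5
Slice 2: Δl = 2.6/cos12.9° = 2.667 m; N'_2 = 161·cos12.9° − 31·2.667 = 74.2; c'Δl = 17.07; W sinα = 35.9
Slice 3: Δl = 2.2/cos24.6° = 2.420 m; N'_3 = 114·cos24.6° − 24·2.420 = 45.6; c'Δl = 15.49; W sinα = 47.5
Slice 4: Δl = 1.2/cos33.6° = 1.441 m; N'_4 = 41·cos33.6° − 10·1.441 = 19.7; c'Δl = 9.22; W sinα = 22.7
Slice 5: Δl = 1.6/cos41.8° = 2.146 m; N'_5 = 23·cos41.8° − 6·2.146 = 4.3; c'Δl = 13.74; W sinα = 15.3
Σc'Δl = 75.4 kN/m; ΣN' = 212.5 kN/m; ΣW sinα = 120.9 kN/m
Resisting = 75.4 + 212.5·tan24.7° = 75.4 + 97.8 = 173.1 kN/m
FS = 173.1 / 120.9 = 1.432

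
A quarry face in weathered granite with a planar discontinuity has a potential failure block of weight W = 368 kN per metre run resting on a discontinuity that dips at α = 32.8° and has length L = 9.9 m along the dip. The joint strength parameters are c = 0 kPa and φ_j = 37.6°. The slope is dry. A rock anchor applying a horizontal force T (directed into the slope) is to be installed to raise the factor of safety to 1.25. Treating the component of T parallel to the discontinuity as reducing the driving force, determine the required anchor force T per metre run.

Resolving forces along and normal to the sliding plane, with the horizontal anchor force T adding T·sinα to the effective normal force and T·cosα acting up the plane against the driving force:
FS = [cL + (W cosα + T sinα) tanφ_j] / [W sinα − T cosα]
Without the anchor: N' = 309.3 kN/m, driving T_d = 199.3 kN/m, resisting R = 0·9.9 + 309.3·tan37.6° = 238.2 kN/m, FS = 1.19.
Setting FS = 1.25 and solving for T:
1.25·(199.3 − T cos32.8°) = 238.2 + T sin32.8°·tan37.6°
T·(sin32.8°·tan37.6° + 1.25·cos32.8°) = 1.25·199.3 − 238.2
T·(0.5417·0.7701 + 1.25·0.8406) = 249.2 − 238.2 = 11.0
T·1.4679 = 11.0
T = 7.5 kN/m

T = 7 kN/m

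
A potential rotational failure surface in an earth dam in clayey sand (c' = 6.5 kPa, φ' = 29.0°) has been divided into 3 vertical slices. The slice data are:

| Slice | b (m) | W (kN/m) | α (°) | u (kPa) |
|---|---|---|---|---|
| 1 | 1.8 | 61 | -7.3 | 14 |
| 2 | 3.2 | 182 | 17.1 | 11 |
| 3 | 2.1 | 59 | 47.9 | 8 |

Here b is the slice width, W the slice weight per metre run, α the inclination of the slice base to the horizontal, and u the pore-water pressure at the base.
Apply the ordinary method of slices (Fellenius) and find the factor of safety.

Ordinary method of slices: FS = Σ[c'·Δl_i + (W_i cosα_i − u_i·Δl_i)·tanφ'] / Σ W_i sinα_i, with Δl_i = b_i / cosα_i.
Slice 1: Δl = 1.8/cos(-7.3°) = 1.815 m; N'_1 = 61·cos(-7.3°) − 14·1.815 = 35.1; c'Δl = 11.80; W sinα = -7.8
Slice 2: Δl = 3.2/cos17.1° = 3.348 m; N'_2 = 182·cos17.1° − 11·3.348 = 137.1; c'Δl = 21.76; W sinα = 53.5
Slice 3: Δl = 2.1/cos47.9° = 3.132 m; N'_3 = 59·cos47.9° − 8·3.132 = 14.5; c'Δl = 20.36; W sinα = 43.8
Σc'Δl = 53.9 kN/m; ΣN' = 186.7 kN/m; ΣW sinα = 89.5 kN/m
Resisting = 53.9 + 186.7·tan29.0° = 53.9 + 103.5 = 157.4 kN/m
FS = 157.4 / 89.5 = 1.758

FS = 1.76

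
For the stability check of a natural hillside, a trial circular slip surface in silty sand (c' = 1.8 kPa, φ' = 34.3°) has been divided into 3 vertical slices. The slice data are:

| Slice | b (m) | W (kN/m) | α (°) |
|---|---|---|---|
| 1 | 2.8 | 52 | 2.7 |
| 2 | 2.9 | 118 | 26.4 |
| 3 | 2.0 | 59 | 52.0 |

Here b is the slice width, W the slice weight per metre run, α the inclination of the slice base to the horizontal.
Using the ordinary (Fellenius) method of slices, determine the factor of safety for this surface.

Ordinary method of slices: FS = Σ[c'·Δl_i + (W_i cosα_i)·tanφ'] / Σ W_i sinα_i, with Δl_i = b_i / cosα_i.
Slice 1: Δl = 2.8/cos2.7° = 2.803 m; N'_1 = 52·cos2.7° = 51.9; c'Δl = 5.05; W sinα = 2.4
Slice 2: Δl = 2.9/cos26.4° = 3.238 m; N'_2 = 118·cos26.4° = 105.7; c'Δl = 5.83; W sinα = 52.5
Slice 3: Δl = 2.0/cos52.0° = 3.249 m; N'_3 = 59·cos52.0° = 36.3; c'Δl = 5.85; W sinα = 46.5
Σc'Δl = 16.7 kN/m; ΣN' = 194.0 kN/m; ΣW sinα = 101.4 kN/m
Resisting = 16.7 + 194.0·tan34.3° = 16.7 + 132.3 = 149.0 kN/m
FS = 149.0 / 101.4 = 1.470

FS = 1.47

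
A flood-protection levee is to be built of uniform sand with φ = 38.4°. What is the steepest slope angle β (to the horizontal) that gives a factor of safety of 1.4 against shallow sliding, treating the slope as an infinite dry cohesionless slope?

β = 29.5°

For an infinite dry cohesionless slope FS = tanφ/tanβ, so tanβ = tanφ / FS.
tanβ = tan38.4° / 1.4 = 0.7926 / 1.4 = 0.5661
β = arctan(0.5661) = 29.52°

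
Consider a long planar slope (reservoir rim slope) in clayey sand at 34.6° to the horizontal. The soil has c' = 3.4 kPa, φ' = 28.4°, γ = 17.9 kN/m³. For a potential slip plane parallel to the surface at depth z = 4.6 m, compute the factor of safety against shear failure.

For an infinite slope with a slip plane parallel to the surface (no pore pressure): FS = [c' + γz cos²β tanφ'] / [γz sinβ cosβ].
γz = 17.9·4.6 = 82.34 kN/m²
Numerator = 3.4 + 82.34·cos²34.6°·tan28.4° = 3.4 + 82.34·0.6776·0.5407 = 33.565 kPa
Denominator = 82.34·sin34.6°·cos34.6° = 82.34·0.5678·0.8231 = 38.487 kPa
FS = 33.565 / 38.487 = 0.872

FS = 0.87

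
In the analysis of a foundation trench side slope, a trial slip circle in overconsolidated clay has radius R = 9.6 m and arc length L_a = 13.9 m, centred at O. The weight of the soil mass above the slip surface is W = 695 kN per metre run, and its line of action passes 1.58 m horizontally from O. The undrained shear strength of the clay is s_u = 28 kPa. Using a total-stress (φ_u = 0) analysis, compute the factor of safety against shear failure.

FS = 3.40

Taking moments about the centre O, the resisting moment is provided by the undrained shear strength acting along the arc:
M_R = s_u·L_a·R = 28·13.90·9.6 = 3736.3 kN·m/m
M_D = W·d = 695·1.58 = 1098.1 kN·m/m
FS = M_R / M_D = 3736.3 / 1098.1 = 3.403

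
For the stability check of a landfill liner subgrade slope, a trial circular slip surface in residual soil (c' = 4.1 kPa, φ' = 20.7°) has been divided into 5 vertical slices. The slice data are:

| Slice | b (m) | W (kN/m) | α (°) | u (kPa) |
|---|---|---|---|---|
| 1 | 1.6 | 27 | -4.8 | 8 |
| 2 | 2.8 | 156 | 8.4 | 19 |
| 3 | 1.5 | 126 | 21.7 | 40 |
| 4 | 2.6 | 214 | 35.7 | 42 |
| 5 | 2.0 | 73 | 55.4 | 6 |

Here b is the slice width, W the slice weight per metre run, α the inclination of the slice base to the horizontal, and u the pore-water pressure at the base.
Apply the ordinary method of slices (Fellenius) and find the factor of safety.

Ordinary method of slices: FS = Σ[c'·Δl_i + (W_i cosα_i − u_i·Δl_i)·tanφ'] / Σ W_i sinα_i, with Δl_i = b_i / cosα_i.
Slice 1: Δl = 1.6/cos(-4.8°) = 1.606 m; N'_1 = 27·cos(-4.8°) − 8·1.606 = 14.1; c'Δl = 6.58; W sinα = -2.3
Slice 2: Δl = 2.8/cos8.4° = 2.830 m; N'_2 = 156·cos8.4° − 19·2.830 = 100.5; c'Δl = 11.60; W sinα = 22.8
Slice 3: Δl = 1.5/cos21.7° = 1.614 m; N'_3 = 126·cos21.7° − 40·1.614 = 52.5; c'Δl = 6.62; W sinα = 46.6
Slice 4: Δl = 2.6/cos35.7° = 3.202 m; N'_4 = 214·cos35.7° − 42·3.202 = 39.3; c'Δl = 13.13; W sinα = 124.9
Slice 5: Δl = 2.0/cos55.4° = 3.522 m; N'_5 = 73·cos55.4° − 6·3.522 = 20.3; c'Δl = 14.44; W sinα = 60.1
Σc'Δl = 52.4 kN/m; ΣN' = 226.7 kN/m; ΣW sinα = 252.1 kN/m
Resisting = 52.4 + 226.7·tan20.7° = 52.4 + 85.7 = 138.1 kN/m
FS = 138.1 / 252.1 = 0.548

FS = 0.55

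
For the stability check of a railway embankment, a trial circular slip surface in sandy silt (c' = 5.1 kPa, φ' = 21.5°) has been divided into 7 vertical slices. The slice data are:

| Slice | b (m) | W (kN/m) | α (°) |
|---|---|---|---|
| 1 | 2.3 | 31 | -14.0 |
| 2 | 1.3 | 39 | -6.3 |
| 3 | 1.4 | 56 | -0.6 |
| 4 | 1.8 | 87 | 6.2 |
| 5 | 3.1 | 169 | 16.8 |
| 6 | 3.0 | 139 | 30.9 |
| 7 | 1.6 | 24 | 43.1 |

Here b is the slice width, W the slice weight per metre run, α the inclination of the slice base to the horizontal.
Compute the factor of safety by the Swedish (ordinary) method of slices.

FS = 2.11

Ordinary method of slices: FS = Σ[c'·Δl_i + (W_i cosα_i)·tanφ'] / Σ W_i sinα_i, with Δl_i = b_i / cosα_i.
Slice 1: Δl = 2.3/cos(-14.0°) = 2.370 m; N'_1 = 31·cos(-14.0°) = 30.1; c'Δl = 12.09; W sinα = -7.5
Slice 2: Δl = 1.3/cos(-6.3°) = 1.308 m; N'_2 = 39·cos(-6.3°) = 38.8; c'Δl = 6.67; W sinα = -4.3
Slice 3: Δl = 1.4/cos(-0.6°) = 1.400 m; N'_3 = 56·cos(-0.6°) = 56.0; c'Δl = 7.14; W sinα = -0.6
Slice 4: Δl = 1.8/cos6.2° = 1.811 m; N'_4 = 87·cos6.2° = 86.5; c'Δl = 9.23; W sinα = 9.4
Slice 5: Δl = 3.1/cos16.8° = 3.238 m; N'_5 = 169·cos16.8° = 161.8; c'Δl = 16.51; W sinα = 48.8
Slice 6: Δl = 3.0/cos30.9° = 3.496 m; N'_6 = 139·cos30.9° = 119.3; c'Δl = 17.83; W sinα = 71.4
Slice 7: Δl = 1.6/cos43.1° = 2.191 m; N'_7 = 24·cos43.1° = 17.5; c'Δl = 11.18; W sinα = 16.4
Σc'Δl = 80.7 kN/m; ΣN' = 509.9 kN/m; ΣW sinα = 133.7 kN/m
Resisting = 80.7 + 509.9·tan21.5° = 80.7 + 200.9 = 281.5 kN/m
FS = 281.5 / 133.7 = 2.106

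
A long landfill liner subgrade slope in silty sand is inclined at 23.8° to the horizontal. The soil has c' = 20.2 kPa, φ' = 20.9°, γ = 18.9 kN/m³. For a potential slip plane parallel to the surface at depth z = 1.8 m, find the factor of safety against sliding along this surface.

FS = 2.47

For an infinite slope with a slip plane parallel to the surface (no pore pressure): FS = [c' + γz cos²β tanφ'] / [γz sinβ cosβ].
γz = 18.9·1.8 = 34.02 kN/m²
Numerator = 20.2 + 34.02·cos²23.8°·tan20.9° = 20.2 + 34.02·0.8372·0.3819 = 31.075 kPa
Denominator = 34.02·sin23.8°·cos23.8° = 34.02·0.4035·0.9150 = 12.561 kPa
FS = 31.075 / 12.561 = 2.474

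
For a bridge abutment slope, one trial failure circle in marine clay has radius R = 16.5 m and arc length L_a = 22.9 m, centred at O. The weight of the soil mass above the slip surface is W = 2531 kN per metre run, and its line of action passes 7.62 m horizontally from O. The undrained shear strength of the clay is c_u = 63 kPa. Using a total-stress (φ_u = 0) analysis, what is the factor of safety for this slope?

FS = 1.23

Taking moments about the centre O, the resisting moment is provided by the undrained shear strength acting along the arc:
M_R = c_u·L_a·R = 63·22.90·16.5 = 23804.5 kN·m/m
M_D = W·d = 2531·7.62 = 19286.2 kN·m/m
FS = M_R / M_D = 23804.5 / 19286.2 = 1.234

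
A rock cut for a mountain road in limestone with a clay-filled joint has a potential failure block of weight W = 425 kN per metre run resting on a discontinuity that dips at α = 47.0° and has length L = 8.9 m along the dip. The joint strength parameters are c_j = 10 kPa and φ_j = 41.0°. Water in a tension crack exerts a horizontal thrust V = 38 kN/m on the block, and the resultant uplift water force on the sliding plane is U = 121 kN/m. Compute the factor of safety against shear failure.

Resolving the block weight along and normal to the plane and applying the Mohr–Coulomb strength on the joint:
N' = W cosα − U − V sinα = 425·cos47.0° − 121 − 38·sin47.0° = 141.1 kN/m
Driving force T = W sinα + V cosα = 425·sin47.0° + 38·cos47.0° = 336.7 kN/m
Resisting force R = c_j·L + N'·tanφ_j = 10·8.9 + 141.1·tan41.0° = 89.0 + 122.6 = 211.6 kN/m
FS = R / T = 211.6 / 336.7 = 0.628

FS = 0.63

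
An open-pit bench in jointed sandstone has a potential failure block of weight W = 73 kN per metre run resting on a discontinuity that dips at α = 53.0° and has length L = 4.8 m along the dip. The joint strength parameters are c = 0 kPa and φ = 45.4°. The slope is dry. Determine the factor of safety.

FS = 0.76

Resolving the block weight along and normal to the plane and applying the Mohr–Coulomb strength on the joint:
N' = W cosα = 73·cos53.0° = 43.9 kN/m
Driving force T = W sinα = 73·sin53.0° = 58.3 kN/m
Resisting force R = c·L + N'·tanφ = 0·4.8 + 43.9·tan45.4° = 0.0 + 44.6 = 44.6 kN/m
FS = R / T = 44.6 / 58.3 = 0.764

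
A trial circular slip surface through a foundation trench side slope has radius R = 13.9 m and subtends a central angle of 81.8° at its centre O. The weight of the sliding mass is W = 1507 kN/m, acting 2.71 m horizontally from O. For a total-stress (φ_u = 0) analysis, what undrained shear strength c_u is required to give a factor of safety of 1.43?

c_u = 21.2 kPa

FS = c_u·L_a·R / (W·d), so c_u = FS·W·d / (L_a·R).
Arc length L_a = R·θ = 13.9·(81.8°·π/180) = 13.9·1.4277 = 19.84 m
c_u = 1.43·1507·2.71 / (19.84·13.9) = 5840.1 / 275.84 = 21.17 kPa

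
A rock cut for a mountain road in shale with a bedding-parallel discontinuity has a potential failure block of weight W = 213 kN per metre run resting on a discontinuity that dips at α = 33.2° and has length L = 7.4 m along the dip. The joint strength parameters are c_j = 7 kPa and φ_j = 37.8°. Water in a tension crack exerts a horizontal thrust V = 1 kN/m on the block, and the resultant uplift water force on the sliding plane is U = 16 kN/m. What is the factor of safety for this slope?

Resolving the block weight along and normal to the plane and applying the Mohr–Coulomb strength on the joint:
N' = W cosα − U − V sinα = 213·cos33.2° − 16 − 1·sin33.2° = 161.7 kN/m
Driving force T = W sinα + V cosα = 213·sin33.2° + 1·cos33.2° = 117.5 kN/m
Resisting force R = c_j·L + N'·tanφ_j = 7·7.4 + 161.7·tan37.8° = 51.8 + 125.4 = 177.2 kN/m
FS = R / T = 177.2 / 117.5 = 1.509

FS = 1.51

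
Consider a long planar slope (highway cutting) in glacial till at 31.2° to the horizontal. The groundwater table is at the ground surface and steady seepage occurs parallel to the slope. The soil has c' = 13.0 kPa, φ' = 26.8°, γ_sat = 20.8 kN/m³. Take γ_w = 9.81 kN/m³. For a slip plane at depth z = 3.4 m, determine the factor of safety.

FS = 0.86

With seepage parallel to the slope and the water table at the surface, the effective normal stress on the slip plane uses the buoyant unit weight γ' = γ_sat − γ_w while the driving shear stress uses γ_sat:
FS = [c' + γ' z cos²β tanφ'] / [γ_sat z sinβ cosβ]
γ' = 20.8 − 9.81 = 10.99 kN/m³
Numerator = 13.0 + 10.99·3.4·cos²31.2°·tan26.8° = 13.0 + 10.99·3.4·0.7316·0.5051 = 26.810 kPa
Denominator = 20.8·3.4·sin31.2°·cos31.2° = 20.8·3.4·0.5180·0.8554 = 31.336 kPa
FS = 26.810 / 31.336 = 0.856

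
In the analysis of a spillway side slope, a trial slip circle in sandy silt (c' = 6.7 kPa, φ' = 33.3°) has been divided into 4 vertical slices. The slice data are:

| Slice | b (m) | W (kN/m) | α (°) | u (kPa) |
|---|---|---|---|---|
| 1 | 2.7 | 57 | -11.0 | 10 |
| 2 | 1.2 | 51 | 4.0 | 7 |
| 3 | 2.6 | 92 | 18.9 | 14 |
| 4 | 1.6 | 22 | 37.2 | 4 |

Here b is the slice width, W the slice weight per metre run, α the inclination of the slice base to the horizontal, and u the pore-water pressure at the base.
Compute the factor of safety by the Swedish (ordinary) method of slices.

Ordinary method of slices: FS = Σ[c'·Δl_i + (W_i cosα_i − u_i·Δl_i)·tanφ'] / Σ W_i sinα_i, with Δl_i = b_i / cosα_i.
Slice 1: Δl = 2.7/cos(-11.0°) = 2.751 m; N'_1 = 57·cos(-11.0°) − 10·2.751 = 28.4; c'Δl = 18.43; W sinα = -10.9
Slice 2: Δl = 1.2/cos4.0° = 1.203 m; N'_2 = 51·cos4.0° − 7·1.203 = 42.5; c'Δl = 8.06; W sinα = 3.6
Slice 3: Δl = 2.6/cos18.9° = 2.748 m; N'_3 = 92·cos18.9° − 14·2.748 = 48.6; c'Δl = 18.41; W sinα = 29.8
Slice 4: Δl = 1.6/cos37.2° = 2.009 m; N'_4 = 22·cos37.2° − 4·2.009 = 9.5; c'Δl = 13.46; W sinα = 13.3
Σc'Δl = 58.4 kN/m; ΣN' = 129.0 kN/m; ΣW sinα = 35.8 kN/m
Resisting = 58.4 + 129.0·tan33.3° = 58.4 + 84.7 = 143.1 kN/m
FS = 143.1 / 35.8 = 3.998

FS = 4.00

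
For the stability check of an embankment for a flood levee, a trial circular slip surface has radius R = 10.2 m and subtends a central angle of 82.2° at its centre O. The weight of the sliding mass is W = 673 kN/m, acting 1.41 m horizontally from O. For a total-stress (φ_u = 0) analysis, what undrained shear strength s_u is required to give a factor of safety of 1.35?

FS = s_u·L_a·R / (W·d), so s_u = FS·W·d / (L_a·R).
Arc length L_a = R·θ = 10.2·(82.2°·π/180) = 10.2·1.4347 = 14.63 m
s_u = 1.35·673·1.41 / (14.63·10.2) = 1281.1 / 149.26 = 8.58 kPa

s_u = 8.6 kPa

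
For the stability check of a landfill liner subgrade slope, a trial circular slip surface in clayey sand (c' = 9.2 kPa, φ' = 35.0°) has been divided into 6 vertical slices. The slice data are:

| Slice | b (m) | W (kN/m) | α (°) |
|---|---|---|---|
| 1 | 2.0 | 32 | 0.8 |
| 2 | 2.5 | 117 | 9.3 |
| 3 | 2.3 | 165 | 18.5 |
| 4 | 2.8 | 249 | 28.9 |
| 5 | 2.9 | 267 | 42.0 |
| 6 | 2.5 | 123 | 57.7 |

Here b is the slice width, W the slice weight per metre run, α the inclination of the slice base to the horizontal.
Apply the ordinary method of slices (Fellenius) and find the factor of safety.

Ordinary method of slices: FS = Σ[c'·Δl_i + (W_i cosα_i)·tanφ'] / Σ W_i sinα_i, with Δl_i = b_i / cosα_i.
Slice 1: Δl = 2.0/cos0.8° = 2.000 m; N'_1 = 32·cos0.8° = 32.0; c'Δl = 18.40; W sinα = 0.4
Slice 2: Δl = 2.5/cos9.3° = 2.533 m; N'_2 = 117·cos9.3° = 115.5; c'Δl = 23.31; W sinα = 18.9
Slice 3: Δl = 2.3/cos18.5° = 2.425 m; N'_3 = 165·cos18.5° = 156.5; c'Δl = 22.31; W sinα = 52.4
Slice 4: Δl = 2.8/cos28.9° = 3.198 m; N'_4 = 249·cos28.9° = 218.0; c'Δl = 29.42; W sinα = 120.3
Slice 5: Δl = 2.9/cos42.0° = 3.902 m; N'_5 = 267·cos42.0° = 198.4; c'Δl = 35.90; W sinα = 178.7
Slice 6: Δl = 2.5/cos57.7° = 4.679 m; N'_6 = 123·cos57.7° = 65.7; c'Δl = 43.04; W sinα = 104.0
Σc'Δl = 172.4 kN/m; ΣN' = 786.1 kN/m; ΣW sinα = 474.7 kN/m
Resisting = 172.4 + 786.1·tan35.0° = 172.4 + 550.4 = 722.8 kN/m
FS = 722.8 / 474.7 = 1.523

FS = 1.52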